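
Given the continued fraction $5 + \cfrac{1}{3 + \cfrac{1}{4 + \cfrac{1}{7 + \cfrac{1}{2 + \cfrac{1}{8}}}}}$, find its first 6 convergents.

Using the convergent recurrence p_i = a_i*p_{i-1} + p_{i-2}, q_i = a_i*q_{i-1} + q_{i-2} with p_{-2}=0, p_{-1}=1, q_{-2}=1, q_{-1}=0:
  i=0: a_0=5, p_0 = 5*1 + 0 = 5, q_0 = 5*0 + 1 = 1.
  i=1: a_1=3, p_1 = 3*5 + 1 = 16, q_1 = 3*1 + 0 = 3.
  i=2: a_2=4, p_2 = 4*16 + 5 = 69, q_2 = 4*3 + 1 = 13.
  i=3: a_3=7, p_3 = 7*69 + 16 = 499, q_3 = 7*13 + 3 = 94.
  i=4: a_4=2, p_4 = 2*499 + 69 = 1067, q_4 = 2*94 + 13 = 201.
  i=5: a_5=8, p_5 = 8*1067 + 499 = 9035, q_5 = 8*201 + 94 = 1702.

5/1, 16/3, 69/13, 499/94, 1067/201, 9035/1702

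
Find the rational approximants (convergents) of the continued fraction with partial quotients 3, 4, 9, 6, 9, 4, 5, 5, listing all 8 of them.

Using the convergent recurrence p_i = a_i*p_{i-1} + p_{i-2}, q_i = a_i*q_{i-1} + q_{i-2} with p_{-2}=0, p_{-1}=1, q_{-2}=1, q_{-1}=0:
  i=0: a_0=3, p_0 = 3*1 + 0 = 3, q_0 = 3*0 + 1 = 1.
  i=1: a_1=4, p_1 = 4*3 + 1 = 13, q_1 = 4*1 + 0 = 4.
  i=2: a_2=9, p_2 = 9*13 + 3 = 120, q_2 = 9*4 + 1 = 37.
  i=3: a_3=6, p_3 = 6*120 + 13 = 733, q_3 = 6*37 + 4 = 226.
  i=4: a_4=9, p_4 = 9*733 + 120 = 6717, q_4 = 9*226 + 37 = 2071.
  i=5: a_5=4, p_5 = 4*6717 + 733 = 27601, q_5 = 4*2071 + 226 = 8510.
  i=6: a_6=5, p_6 = 5*27601 + 6717 = 144722, q_6 = 5*8510 + 2071 = 44621.
  i=7: a_7=5, p_7 = 5*144722 + 27601 = 751211, q_7 = 5*44621 + 8510 = 231615.

3/1, 13/4, 120/37, 733/226, 6717/2071, 27601/8510, 144722/44621, 751211/231615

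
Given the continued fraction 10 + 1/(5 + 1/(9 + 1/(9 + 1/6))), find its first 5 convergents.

10/1, 51/5, 469/46, 4272/419, 26101/2560

Using the convergent recurrence p_i = a_i*p_{i-1} + p_{i-2}, q_i = a_i*q_{i-1} + q_{i-2} with p_{-2}=0, p_{-1}=1, q_{-2}=1, q_{-1}=0:
  i=0: a_0=10, p_0 = 10*1 + 0 = 10, q_0 = 10*0 + 1 = 1.
  i=1: a_1=5, p_1 = 5*10 + 1 = 51, q_1 = 5*1 + 0 = 5.
  i=2: a_2=9, p_2 = 9*51 + 10 = 469, q_2 = 9*5 + 1 = 46.
  i=3: a_3=9, p_3 = 9*469 + 51 = 4272, q_3 = 9*46 + 5 = 419.
  i=4: a_4=6, p_4 = 6*4272 + 469 = 26101, q_4 = 6*419 + 46 = 2560.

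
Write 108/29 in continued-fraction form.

[3; 1, 2, 1, 1, 1, 2]

Run the Euclidean algorithm on 108 and 29; the successive quotients are the partial quotients a_0, a_1, ... (each step inverts the fractional part left over by the previous one):
  108 = 3*29 + 21, so a_0 = 3.
  29 = 1*21 + 8, so a_1 = 1.
  21 = 2*8 + 5, so a_2 = 2.
  8 = 1*5 + 3, so a_3 = 1.
  5 = 1*3 + 2, so a_4 = 1.
  3 = 1*2 + 1, so a_5 = 1.
  2 = 2*1 + 0, so a_6 = 2.
The remainder reaches 0 after 7 divisions, so the expansion has 7 partial quotients, read off in order.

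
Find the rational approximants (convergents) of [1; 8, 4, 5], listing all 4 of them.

Using the convergent recurrence p_i = a_i*p_{i-1} + p_{i-2}, q_i = a_i*q_{i-1} + q_{i-2} with p_{-2}=0, p_{-1}=1, q_{-2}=1, q_{-1}=0:
  i=0: a_0=1, p_0 = 1*1 + 0 = 1, q_0 = 1*0 + 1 = 1.
  i=1: a_1=8, p_1 = 8*1 + 1 = 9, q_1 = 8*1 + 0 = 8.
  i=2: a_2=4, p_2 = 4*9 + 1 = 37, q_2 = 4*8 + 1 = 33.
  i=3: a_3=5, p_3 = 5*37 + 9 = 194, q_3 = 5*33 + 8 = 173.

1/1, 9/8, 37/33, 194/173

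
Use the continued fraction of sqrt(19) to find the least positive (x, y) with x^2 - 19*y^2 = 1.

(x, y) = (170, 39)

First expand sqrt(19) as a continued fraction. With x_i = (sqrt(19) + m_i)/d_i and (m_0, d_0) = (0, 1): a_0 = floor(sqrt(19)) = 4, since 4^2 = 16 <= 19 < 25 = 5^2.
Iterate m_{i+1} = d_i*a_i - m_i, d_{i+1} = (19 - m_{i+1}^2)/d_i, a_{i+1} = floor((a_0 + m_{i+1})/d_{i+1}):
  m_1 = 1*4 - 0 = 4, d_1 = (19 - 4^2)/1 = 3/1 = 3, a_1 = floor((4 + 4)/3) = 2.
  m_2 = 3*2 - 4 = 2, d_2 = (19 - 2^2)/3 = 15/3 = 5, a_2 = floor((4 + 2)/5) = 1.
  m_3 = 5*1 - 2 = 3, d_3 = (19 - 3^2)/5 = 10/5 = 2, a_3 = floor((4 + 3)/2) = 3.
  m_4 = 2*3 - 3 = 3, d_4 = (19 - 3^2)/2 = 10/2 = 5, a_4 = floor((4 + 3)/5) = 1.
  m_5 = 5*1 - 3 = 2, d_5 = (19 - 2^2)/5 = 15/5 = 3, a_5 = floor((4 + 2)/3) = 2.
  m_6 = 3*2 - 2 = 4, d_6 = (19 - 4^2)/3 = 3/3 = 1, a_6 = floor((4 + 4)/1) = 8.
  m_7 = 1*8 - 4 = 4, d_7 = (19 - 4^2)/1 = 3/1 = 3: (m_7, d_7) = (m_1, d_1) = (4, 3), so from here the quotients repeat a_1, ..., a_6; the period length is 6.
So sqrt(19) = [4; (2, 1, 3, 1, 2, 8)] with period length k = 6.
k is even, so the fundamental solution of x^2 - 19y^2 = 1 is (p_{k-1}, q_{k-1}) = (p_5, q_5); compute convergents through index 5.
Convergents (p_i = a_i*p_{i-1} + p_{i-2}, q_i = a_i*q_{i-1} + q_{i-2} with p_{-2}=0, p_{-1}=1, q_{-2}=1, q_{-1}=0):
  i=0: a_0=4, p_0 = 4*1 + 0 = 4, q_0 = 4*0 + 1 = 1.
  i=1: a_1=2, p_1 = 2*4 + 1 = 9, q_1 = 2*1 + 0 = 2.
  i=2: a_2=1, p_2 = 1*9 + 4 = 13, q_2 = 1*2 + 1 = 3.
  i=3: a_3=3, p_3 = 3*13 + 9 = 48, q_3 = 3*3 + 2 = 11.
  i=4: a_4=1, p_4 = 1*48 + 13 = 61, q_4 = 1*11 + 3 = 14.
  i=5: a_5=2, p_5 = 2*61 + 48 = 170, q_5 = 2*14 + 11 = 39.
Check: 170^2 - 19*39^2 = 28900 - 28899 = 1, so (x, y) = (170, 39) solves the equation, and by the theorem it is the least positive solution.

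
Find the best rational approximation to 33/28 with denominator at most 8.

Expand x = 33/28 as a continued fraction with the Euclidean algorithm:
  33 = 1*28 + 5, so a_0 = 1.
  28 = 5*5 + 3, so a_1 = 5.
  5 = 1*3 + 2, so a_2 = 1.
  3 = 1*2 + 1, so a_3 = 1.
  2 = 2*1 + 0, so a_4 = 2.
so x = [1; 5, 1, 1, 2].
Convergents (p_i = a_i*p_{i-1} + p_{i-2}, q_i = a_i*q_{i-1} + q_{i-2} with p_{-2}=0, p_{-1}=1, q_{-2}=1, q_{-1}=0), until the denominator exceeds 8:
  i=0: a_0=1, p_0 = 1*1 + 0 = 1, q_0 = 1*0 + 1 = 1.
  i=1: a_1=5, p_1 = 5*1 + 1 = 6, q_1 = 5*1 + 0 = 5.
  i=2: a_2=1, p_2 = 1*6 + 1 = 7, q_2 = 1*5 + 1 = 6.
  i=3: a_3=1, p_3 = 1*7 + 6 = 13, q_3 = 1*6 + 5 = 11.
q_3 = 11 > 8, so the last convergent with denominator <= 8 is p_2/q_2 = 7/6.
The closest fraction with denominator <= 8 is either p_2/q_2 or the intermediate fraction (k*p_2 + p_1)/(k*q_2 + q_1) with the largest k >= 1 whose denominator stays <= 8; these approach x as k grows, and every other convergent or intermediate fraction in range is farther away.
Largest k: floor((8 - q_1)/q_2) = floor((8 - 5)/6) = 0.
Since k = 0, no intermediate fraction beyond p_2/q_2 has denominator <= 8, so the convergent 7/6 is the closest (its error is |33*6 - 7*28|/(28*6) = 2/168).

7/6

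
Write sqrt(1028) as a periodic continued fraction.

[32; (16, 64)]

Write x_i = (sqrt(1028) + m_i)/d_i with (m_0, d_0) = (0, 1). a_0 = floor(sqrt(1028)) = 32, since 32^2 = 1024 <= 1028 < 1089 = 33^2.
Iterate m_{i+1} = d_i*a_i - m_i, d_{i+1} = (1028 - m_{i+1}^2)/d_i, a_{i+1} = floor((a_0 + m_{i+1})/d_{i+1}):
  m_1 = 1*32 - 0 = 32, d_1 = (1028 - 32^2)/1 = 4/1 = 4, a_1 = floor((32 + 32)/4) = 16.
  m_2 = 4*16 - 32 = 32, d_2 = (1028 - 32^2)/4 = 4/4 = 1, a_2 = floor((32 + 32)/1) = 64.
  m_3 = 1*64 - 32 = 32, d_3 = (1028 - 32^2)/1 = 4/1 = 4: (m_3, d_3) = (m_1, d_1) = (32, 4), so from here the quotients repeat a_1, a_2; the period length is 2.
Hence the expansion of sqrt(1028) is a_0 = 32 followed by the repeating block 16, 64 (period 2).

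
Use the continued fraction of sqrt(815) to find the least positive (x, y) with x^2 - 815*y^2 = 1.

(x, y) = (156644, 5487)

First expand sqrt(815) as a continued fraction. With x_i = (sqrt(815) + m_i)/d_i and (m_0, d_0) = (0, 1): a_0 = floor(sqrt(815)) = 28, since 28^2 = 784 <= 815 < 841 = 29^2.
Iterate m_{i+1} = d_i*a_i - m_i, d_{i+1} = (815 - m_{i+1}^2)/d_i, a_{i+1} = floor((a_0 + m_{i+1})/d_{i+1}):
  m_1 = 1*28 - 0 = 28, d_1 = (815 - 28^2)/1 = 31/1 = 31, a_1 = floor((28 + 28)/31) = 1.
  m_2 = 31*1 - 28 = 3, d_2 = (815 - 3^2)/31 = 806/31 = 26, a_2 = floor((28 + 3)/26) = 1.
  m_3 = 26*1 - 3 = 23, d_3 = (815 - 23^2)/26 = 286/26 = 11, a_3 = floor((28 + 23)/11) = 4.
  m_4 = 11*4 - 23 = 21, d_4 = (815 - 21^2)/11 = 374/11 = 34, a_4 = floor((28 + 21)/34) = 1.
  m_5 = 34*1 - 21 = 13, d_5 = (815 - 13^2)/34 = 646/34 = 19, a_5 = floor((28 + 13)/19) = 2.
  m_6 = 19*2 - 13 = 25, d_6 = (815 - 25^2)/19 = 190/19 = 10, a_6 = floor((28 + 25)/10) = 5.
  m_7 = 10*5 - 25 = 25, d_7 = (815 - 25^2)/10 = 190/10 = 19, a_7 = floor((28 + 25)/19) = 2.
  m_8 = 19*2 - 25 = 13, d_8 = (815 - 13^2)/19 = 646/19 = 34, a_8 = floor((28 + 13)/34) = 1.
  m_9 = 34*1 - 13 = 21, d_9 = (815 - 21^2)/34 = 374/34 = 11, a_9 = floor((28 + 21)/11) = 4.
  m_10 = 11*4 - 21 = 23, d_10 = (815 - 23^2)/11 = 286/11 = 26, a_10 = floor((28 + 23)/26) = 1.
  m_11 = 26*1 - 23 = 3, d_11 = (815 - 3^2)/26 = 806/26 = 31, a_11 = floor((28 + 3)/31) = 1.
  m_12 = 31*1 - 3 = 28, d_12 = (815 - 28^2)/31 = 31/31 = 1, a_12 = floor((28 + 28)/1) = 56.
  m_13 = 1*56 - 28 = 28, d_13 = (815 - 28^2)/1 = 31/1 = 31: (m_13, d_13) = (m_1, d_1) = (28, 31), so from here the quotients repeat a_1, ..., a_12; the period length is 12.
So sqrt(815) = [28; (1, 1, 4, 1, 2, 5, 2, 1, 4, 1, 1, 56)] with period length k = 12.
k is even, so the fundamental solution of x^2 - 815y^2 = 1 is (p_{k-1}, q_{k-1}) = (p_11, q_11); compute convergents through index 11.
Convergents (p_i = a_i*p_{i-1} + p_{i-2}, q_i = a_i*q_{i-1} + q_{i-2} with p_{-2}=0, p_{-1}=1, q_{-2}=1, q_{-1}=0):
  i=0: a_0=28, p_0 = 28*1 + 0 = 28, q_0 = 28*0 + 1 = 1.
  i=1: a_1=1, p_1 = 1*28 + 1 = 29, q_1 = 1*1 + 0 = 1.
  i=2: a_2=1, p_2 = 1*29 + 28 = 57, q_2 = 1*1 + 1 = 2.
  i=3: a_3=4, p_3 = 4*57 + 29 = 257, q_3 = 4*2 + 1 = 9.
  i=4: a_4=1, p_4 = 1*257 + 57 = 314, q_4 = 1*9 + 2 = 11.
  i=5: a_5=2, p_5 = 2*314 + 257 = 885, q_5 = 2*11 + 9 = 31.
  i=6: a_6=5, p_6 = 5*885 + 314 = 4739, q_6 = 5*31 + 11 = 166.
  i=7: a_7=2, p_7 = 2*4739 + 885 = 10363, q_7 = 2*166 + 31 = 363.
  i=8: a_8=1, p_8 = 1*10363 + 4739 = 15102, q_8 = 1*363 + 166 = 529.
  i=9: a_9=4, p_9 = 4*15102 + 10363 = 70771, q_9 = 4*529 + 363 = 2479.
  i=10: a_10=1, p_10 = 1*70771 + 15102 = 85873, q_10 = 1*2479 + 529 = 3008.
  i=11: a_11=1, p_11 = 1*85873 + 70771 = 156644, q_11 = 1*3008 + 2479 = 5487.
Check: 156644^2 - 815*5487^2 = 24537342736 - 24537342735 = 1, so (x, y) = (156644, 5487) solves the equation, and by the theorem it is the least positive solution.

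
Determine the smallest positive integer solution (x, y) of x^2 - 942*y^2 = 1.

(x, y) = (106133, 3458)

First expand sqrt(942) as a continued fraction. With x_i = (sqrt(942) + m_i)/d_i and (m_0, d_0) = (0, 1): a_0 = floor(sqrt(942)) = 30, since 30^2 = 900 <= 942 < 961 = 31^2.
Iterate m_{i+1} = d_i*a_i - m_i, d_{i+1} = (942 - m_{i+1}^2)/d_i, a_{i+1} = floor((a_0 + m_{i+1})/d_{i+1}):
  m_1 = 1*30 - 0 = 30, d_1 = (942 - 30^2)/1 = 42/1 = 42, a_1 = floor((30 + 30)/42) = 1.
  m_2 = 42*1 - 30 = 12, d_2 = (942 - 12^2)/42 = 798/42 = 19, a_2 = floor((30 + 12)/19) = 2.
  m_3 = 19*2 - 12 = 26, d_3 = (942 - 26^2)/19 = 266/19 = 14, a_3 = floor((30 + 26)/14) = 4.
  m_4 = 14*4 - 26 = 30, d_4 = (942 - 30^2)/14 = 42/14 = 3, a_4 = floor((30 + 30)/3) = 20.
  m_5 = 3*20 - 30 = 30, d_5 = (942 - 30^2)/3 = 42/3 = 14, a_5 = floor((30 + 30)/14) = 4.
  m_6 = 14*4 - 30 = 26, d_6 = (942 - 26^2)/14 = 266/14 = 19, a_6 = floor((30 + 26)/19) = 2.
  m_7 = 19*2 - 26 = 12, d_7 = (942 - 12^2)/19 = 798/19 = 42, a_7 = floor((30 + 12)/42) = 1.
  m_8 = 42*1 - 12 = 30, d_8 = (942 - 30^2)/42 = 42/42 = 1, a_8 = floor((30 + 30)/1) = 60.
  m_9 = 1*60 - 30 = 30, d_9 = (942 - 30^2)/1 = 42/1 = 42: (m_9, d_9) = (m_1, d_1) = (30, 42), so from here the quotients repeat a_1, ..., a_8; the period length is 8.
So sqrt(942) = [30; (1, 2, 4, 20, 4, 2, 1, 60)] with period length k = 8.
k is even, so the fundamental solution of x^2 - 942y^2 = 1 is (p_{k-1}, q_{k-1}) = (p_7, q_7); compute convergents through index 7.
Convergents (p_i = a_i*p_{i-1} + p_{i-2}, q_i = a_i*q_{i-1} + q_{i-2} with p_{-2}=0, p_{-1}=1, q_{-2}=1, q_{-1}=0):
  i=0: a_0=30, p_0 = 30*1 + 0 = 30, q_0 = 30*0 + 1 = 1.
  i=1: a_1=1, p_1 = 1*30 + 1 = 31, q_1 = 1*1 + 0 = 1.
  i=2: a_2=2, p_2 = 2*31 + 30 = 92, q_2 = 2*1 + 1 = 3.
  i=3: a_3=4, p_3 = 4*92 + 31 = 399, q_3 = 4*3 + 1 = 13.
  i=4: a_4=20, p_4 = 20*399 + 92 = 8072, q_4 = 20*13 + 3 = 263.
  i=5: a_5=4, p_5 = 4*8072 + 399 = 32687, q_5 = 4*263 + 13 = 1065.
  i=6: a_6=2, p_6 = 2*32687 + 8072 = 73446, q_6 = 2*1065 + 263 = 2393.
  i=7: a_7=1, p_7 = 1*73446 + 32687 = 106133, q_7 = 1*2393 + 1065 = 3458.
Check: 106133^2 - 942*3458^2 = 11264213689 - 11264213688 = 1, so (x, y) = (106133, 3458) solves the equation, and by the theorem it is the least positive solution.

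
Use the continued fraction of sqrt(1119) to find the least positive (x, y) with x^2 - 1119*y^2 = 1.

(x, y) = (31657255, 946364)

First expand sqrt(1119) as a continued fraction. With x_i = (sqrt(1119) + m_i)/d_i and (m_0, d_0) = (0, 1): a_0 = floor(sqrt(1119)) = 33, since 33^2 = 1089 <= 1119 < 1156 = 34^2.
Iterate m_{i+1} = d_i*a_i - m_i, d_{i+1} = (1119 - m_{i+1}^2)/d_i, a_{i+1} = floor((a_0 + m_{i+1})/d_{i+1}):
  m_1 = 1*33 - 0 = 33, d_1 = (1119 - 33^2)/1 = 30/1 = 30, a_1 = floor((33 + 33)/30) = 2.
  m_2 = 30*2 - 33 = 27, d_2 = (1119 - 27^2)/30 = 390/30 = 13, a_2 = floor((33 + 27)/13) = 4.
  m_3 = 13*4 - 27 = 25, d_3 = (1119 - 25^2)/13 = 494/13 = 38, a_3 = floor((33 + 25)/38) = 1.
  m_4 = 38*1 - 25 = 13, d_4 = (1119 - 13^2)/38 = 950/38 = 25, a_4 = floor((33 + 13)/25) = 1.
  m_5 = 25*1 - 13 = 12, d_5 = (1119 - 12^2)/25 = 975/25 = 39, a_5 = floor((33 + 12)/39) = 1.
  m_6 = 39*1 - 12 = 27, d_6 = (1119 - 27^2)/39 = 390/39 = 10, a_6 = floor((33 + 27)/10) = 6.
  m_7 = 10*6 - 27 = 33, d_7 = (1119 - 33^2)/10 = 30/10 = 3, a_7 = floor((33 + 33)/3) = 22.
  m_8 = 3*22 - 33 = 33, d_8 = (1119 - 33^2)/3 = 30/3 = 10, a_8 = floor((33 + 33)/10) = 6.
  m_9 = 10*6 - 33 = 27, d_9 = (1119 - 27^2)/10 = 390/10 = 39, a_9 = floor((33 + 27)/39) = 1.
  m_10 = 39*1 - 27 = 12, d_10 = (1119 - 12^2)/39 = 975/39 = 25, a_10 = floor((33 + 12)/25) = 1.
  m_11 = 25*1 - 12 = 13, d_11 = (1119 - 13^2)/25 = 950/25 = 38, a_11 = floor((33 + 13)/38) = 1.
  m_12 = 38*1 - 13 = 25, d_12 = (1119 - 25^2)/38 = 494/38 = 13, a_12 = floor((33 + 25)/13) = 4.
  m_13 = 13*4 - 25 = 27, d_13 = (1119 - 27^2)/13 = 390/13 = 30, a_13 = floor((33 + 27)/30) = 2.
  m_14 = 30*2 - 27 = 33, d_14 = (1119 - 33^2)/30 = 30/30 = 1, a_14 = floor((33 + 33)/1) = 66.
  m_15 = 1*66 - 33 = 33, d_15 = (1119 - 33^2)/1 = 30/1 = 30: (m_15, d_15) = (m_1, d_1) = (33, 30), so from here the quotients repeat a_1, ..., a_14; the period length is 14.
So sqrt(1119) = [33; (2, 4, 1, 1, 1, 6, 22, 6, 1, 1, 1, 4, 2, 66)] with period length k = 14.
k is even, so the fundamental solution of x^2 - 1119y^2 = 1 is (p_{k-1}, q_{k-1}) = (p_13, q_13); compute convergents through index 13.
Convergents (p_i = a_i*p_{i-1} + p_{i-2}, q_i = a_i*q_{i-1} + q_{i-2} with p_{-2}=0, p_{-1}=1, q_{-2}=1, q_{-1}=0):
  i=0: a_0=33, p_0 = 33*1 + 0 = 33, q_0 = 33*0 + 1 = 1.
  i=1: a_1=2, p_1 = 2*33 + 1 = 67, q_1 = 2*1 + 0 = 2.
  i=2: a_2=4, p_2 = 4*67 + 33 = 301, q_2 = 4*2 + 1 = 9.
  i=3: a_3=1, p_3 = 1*301 + 67 = 368, q_3 = 1*9 + 2 = 11.
  i=4: a_4=1, p_4 = 1*368 + 301 = 669, q_4 = 1*11 + 9 = 20.
  i=5: a_5=1, p_5 = 1*669 + 368 = 1037, q_5 = 1*20 + 11 = 31.
  i=6: a_6=6, p_6 = 6*1037 + 669 = 6891, q_6 = 6*31 + 20 = 206.
  i=7: a_7=22, p_7 = 22*6891 + 1037 = 152639, q_7 = 22*206 + 31 = 4563.
  i=8: a_8=6, p_8 = 6*152639 + 6891 = 922725, q_8 = 6*4563 + 206 = 27584.
  i=9: a_9=1, p_9 = 1*922725 + 152639 = 1075364, q_9 = 1*27584 + 4563 = 32147.
  i=10: a_10=1, p_10 = 1*1075364 + 922725 = 1998089, q_10 = 1*32147 + 27584 = 59731.
  i=11: a_11=1, p_11 = 1*1998089 + 1075364 = 3073453, q_11 = 1*59731 + 32147 = 91878.
  i=12: a_12=4, p_12 = 4*3073453 + 1998089 = 14291901, q_12 = 4*91878 + 59731 = 427243.
  i=13: a_13=2, p_13 = 2*14291901 + 3073453 = 31657255, q_13 = 2*427243 + 91878 = 946364.
Check: 31657255^2 - 1119*946364^2 = 1002181794135025 - 1002181794135024 = 1, so (x, y) = (31657255, 946364) solves the equation, and by the theorem it is the least positive solution.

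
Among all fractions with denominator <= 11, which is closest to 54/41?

Expand x = 54/41 as a continued fraction with the Euclidean algorithm:
  54 = 1*41 + 13, so a_0 = 1.
  41 = 3*13 + 2, so a_1 = 3.
  13 = 6*2 + 1, so a_2 = 6.
  2 = 2*1 + 0, so a_3 = 2.
so x = [1; 3, 6, 2].
Convergents (p_i = a_i*p_{i-1} + p_{i-2}, q_i = a_i*q_{i-1} + q_{i-2} with p_{-2}=0, p_{-1}=1, q_{-2}=1, q_{-1}=0), until the denominator exceeds 11:
  i=0: a_0=1, p_0 = 1*1 + 0 = 1, q_0 = 1*0 + 1 = 1.
  i=1: a_1=3, p_1 = 3*1 + 1 = 4, q_1 = 3*1 + 0 = 3.
  i=2: a_2=6, p_2 = 6*4 + 1 = 25, q_2 = 6*3 + 1 = 19.
q_2 = 19 > 11, so the last convergent with denominator <= 11 is p_1/q_1 = 4/3.
The closest fraction with denominator <= 11 is either p_1/q_1 or the intermediate fraction (k*p_1 + p_0)/(k*q_1 + q_0) with the largest k >= 1 whose denominator stays <= 11; these approach x as k grows, and every other convergent or intermediate fraction in range is farther away.
Largest k: floor((11 - q_0)/q_1) = floor((11 - 1)/3) = 3.
That gives (3*4 + 1)/(3*3 + 1) = 13/10.
Compare the errors: |x - 4/3| = |54*3 - 4*41|/(41*3) = 2/123, and |x - 13/10| = |54*10 - 13*41|/(41*10) = 7/410.
Cross-multiplying, 2*410 = 820 < 861 = 7*123, so 2/123 is smaller: the convergent 4/3 is closer to x than 13/10.

4/3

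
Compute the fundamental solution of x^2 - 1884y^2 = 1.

(x, y) = (7838695, 180594)

First expand sqrt(1884) as a continued fraction. With x_i = (sqrt(1884) + m_i)/d_i and (m_0, d_0) = (0, 1): a_0 = floor(sqrt(1884)) = 43, since 43^2 = 1849 <= 1884 < 1936 = 44^2.
Iterate m_{i+1} = d_i*a_i - m_i, d_{i+1} = (1884 - m_{i+1}^2)/d_i, a_{i+1} = floor((a_0 + m_{i+1})/d_{i+1}):
  m_1 = 1*43 - 0 = 43, d_1 = (1884 - 43^2)/1 = 35/1 = 35, a_1 = floor((43 + 43)/35) = 2.
  m_2 = 35*2 - 43 = 27, d_2 = (1884 - 27^2)/35 = 1155/35 = 33, a_2 = floor((43 + 27)/33) = 2.
  m_3 = 33*2 - 27 = 39, d_3 = (1884 - 39^2)/33 = 363/33 = 11, a_3 = floor((43 + 39)/11) = 7.
  m_4 = 11*7 - 39 = 38, d_4 = (1884 - 38^2)/11 = 440/11 = 40, a_4 = floor((43 + 38)/40) = 2.
  m_5 = 40*2 - 38 = 42, d_5 = (1884 - 42^2)/40 = 120/40 = 3, a_5 = floor((43 + 42)/3) = 28.
  m_6 = 3*28 - 42 = 42, d_6 = (1884 - 42^2)/3 = 120/3 = 40, a_6 = floor((43 + 42)/40) = 2.
  m_7 = 40*2 - 42 = 38, d_7 = (1884 - 38^2)/40 = 440/40 = 11, a_7 = floor((43 + 38)/11) = 7.
  m_8 = 11*7 - 38 = 39, d_8 = (1884 - 39^2)/11 = 363/11 = 33, a_8 = floor((43 + 39)/33) = 2.
  m_9 = 33*2 - 39 = 27, d_9 = (1884 - 27^2)/33 = 1155/33 = 35, a_9 = floor((43 + 27)/35) = 2.
  m_10 = 35*2 - 27 = 43, d_10 = (1884 - 43^2)/35 = 35/35 = 1, a_10 = floor((43 + 43)/1) = 86.
  m_11 = 1*86 - 43 = 43, d_11 = (1884 - 43^2)/1 = 35/1 = 35: (m_11, d_11) = (m_1, d_1) = (43, 35), so from here the quotients repeat a_1, ..., a_10; the period length is 10.
So sqrt(1884) = [43; (2, 2, 7, 2, 28, 2, 7, 2, 2, 86)] with period length k = 10.
k is even, so the fundamental solution of x^2 - 1884y^2 = 1 is (p_{k-1}, q_{k-1}) = (p_9, q_9); compute convergents through index 9.
Convergents (p_i = a_i*p_{i-1} + p_{i-2}, q_i = a_i*q_{i-1} + q_{i-2} with p_{-2}=0, p_{-1}=1, q_{-2}=1, q_{-1}=0):
  i=0: a_0=43, p_0 = 43*1 + 0 = 43, q_0 = 43*0 + 1 = 1.
  i=1: a_1=2, p_1 = 2*43 + 1 = 87, q_1 = 2*1 + 0 = 2.
  i=2: a_2=2, p_2 = 2*87 + 43 = 217, q_2 = 2*2 + 1 = 5.
  i=3: a_3=7, p_3 = 7*217 + 87 = 1606, q_3 = 7*5 + 2 = 37.
  i=4: a_4=2, p_4 = 2*1606 + 217 = 3429, q_4 = 2*37 + 5 = 79.
  i=5: a_5=28, p_5 = 28*3429 + 1606 = 97618, q_5 = 28*79 + 37 = 2249.
  i=6: a_6=2, p_6 = 2*97618 + 3429 = 198665, q_6 = 2*2249 + 79 = 4577.
  i=7: a_7=7, p_7 = 7*198665 + 97618 = 1488273, q_7 = 7*4577 + 2249 = 34288.
  i=8: a_8=2, p_8 = 2*1488273 + 198665 = 3175211, q_8 = 2*34288 + 4577 = 73153.
  i=9: a_9=2, p_9 = 2*3175211 + 1488273 = 7838695, q_9 = 2*73153 + 34288 = 180594.
Check: 7838695^2 - 1884*180594^2 = 61445139303025 - 61445139303024 = 1, so (x, y) = (7838695, 180594) solves the equation, and by the theorem it is the least positive solution.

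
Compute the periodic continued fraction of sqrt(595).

[24; (2, 1, 1, 4, 1, 4, 1, 1, 2, 48)]

Write x_i = (sqrt(595) + m_i)/d_i with (m_0, d_0) = (0, 1). a_0 = floor(sqrt(595)) = 24, since 24^2 = 576 <= 595 < 625 = 25^2.
Iterate m_{i+1} = d_i*a_i - m_i, d_{i+1} = (595 - m_{i+1}^2)/d_i, a_{i+1} = floor((a_0 + m_{i+1})/d_{i+1}):
  m_1 = 1*24 - 0 = 24, d_1 = (595 - 24^2)/1 = 19/1 = 19, a_1 = floor((24 + 24)/19) = 2.
  m_2 = 19*2 - 24 = 14, d_2 = (595 - 14^2)/19 = 399/19 = 21, a_2 = floor((24 + 14)/21) = 1.
  m_3 = 21*1 - 14 = 7, d_3 = (595 - 7^2)/21 = 546/21 = 26, a_3 = floor((24 + 7)/26) = 1.
  m_4 = 26*1 - 7 = 19, d_4 = (595 - 19^2)/26 = 234/26 = 9, a_4 = floor((24 + 19)/9) = 4.
  m_5 = 9*4 - 19 = 17, d_5 = (595 - 17^2)/9 = 306/9 = 34, a_5 = floor((24 + 17)/34) = 1.
  m_6 = 34*1 - 17 = 17, d_6 = (595 - 17^2)/34 = 306/34 = 9, a_6 = floor((24 + 17)/9) = 4.
  m_7 = 9*4 - 17 = 19, d_7 = (595 - 19^2)/9 = 234/9 = 26, a_7 = floor((24 + 19)/26) = 1.
  m_8 = 26*1 - 19 = 7, d_8 = (595 - 7^2)/26 = 546/26 = 21, a_8 = floor((24 + 7)/21) = 1.
  m_9 = 21*1 - 7 = 14, d_9 = (595 - 14^2)/21 = 399/21 = 19, a_9 = floor((24 + 14)/19) = 2.
  m_10 = 19*2 - 14 = 24, d_10 = (595 - 24^2)/19 = 19/19 = 1, a_10 = floor((24 + 24)/1) = 48.
  m_11 = 1*48 - 24 = 24, d_11 = (595 - 24^2)/1 = 19/1 = 19: (m_11, d_11) = (m_1, d_1) = (24, 19), so from here the quotients repeat a_1, ..., a_10; the period length is 10.
Hence the expansion of sqrt(595) is a_0 = 24 followed by the repeating block 2, 1, 1, 4, 1, 4, 1, 1, 2, 48 (period 10).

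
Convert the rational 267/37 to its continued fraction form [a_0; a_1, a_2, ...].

[7; 4, 1, 1, 1, 2]

Run the Euclidean algorithm on 267 and 37; the successive quotients are the partial quotients a_0, a_1, ... (each step inverts the fractional part left over by the previous one):
  267 = 7*37 + 8, so a_0 = 7.
  37 = 4*8 + 5, so a_1 = 4.
  8 = 1*5 + 3, so a_2 = 1.
  5 = 1*3 + 2, so a_3 = 1.
  3 = 1*2 + 1, so a_4 = 1.
  2 = 2*1 + 0, so a_5 = 2.
The remainder reaches 0 after 6 divisions, so the expansion has 6 partial quotients, read off in order.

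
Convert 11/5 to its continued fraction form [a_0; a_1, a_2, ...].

[2; 5]

Run the Euclidean algorithm on 11 and 5; the successive quotients are the partial quotients a_0, a_1, ... (each step inverts the fractional part left over by the previous one):
  11 = 2*5 + 1, so a_0 = 2.
  5 = 5*1 + 0, so a_1 = 5.
The remainder reaches 0 after 2 divisions, so the expansion has 2 partial quotients, read off in order.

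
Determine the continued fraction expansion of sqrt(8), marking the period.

Write x_i = (sqrt(8) + m_i)/d_i with (m_0, d_0) = (0, 1). a_0 = floor(sqrt(8)) = 2, since 2^2 = 4 <= 8 < 9 = 3^2.
Iterate m_{i+1} = d_i*a_i - m_i, d_{i+1} = (8 - m_{i+1}^2)/d_i, a_{i+1} = floor((a_0 + m_{i+1})/d_{i+1}):
  m_1 = 1*2 - 0 = 2, d_1 = (8 - 2^2)/1 = 4/1 = 4, a_1 = floor((2 + 2)/4) = 1.
  m_2 = 4*1 - 2 = 2, d_2 = (8 - 2^2)/4 = 4/4 = 1, a_2 = floor((2 + 2)/1) = 4.
  m_3 = 1*4 - 2 = 2, d_3 = (8 - 2^2)/1 = 4/1 = 4: (m_3, d_3) = (m_1, d_1) = (2, 4), so from here the quotients repeat a_1, a_2; the period length is 2.
Hence the expansion of sqrt(8) is a_0 = 2 followed by the repeating block 1, 4 (period 2).

[2; (1, 4)]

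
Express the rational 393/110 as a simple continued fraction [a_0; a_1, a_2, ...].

[3; 1, 1, 2, 1, 15]

Run the Euclidean algorithm on 393 and 110; the successive quotients are the partial quotients a_0, a_1, ... (each step inverts the fractional part left over by the previous one):
  393 = 3*110 + 63, so a_0 = 3.
  110 = 1*63 + 47, so a_1 = 1.
  63 = 1*47 + 16, so a_2 = 1.
  47 = 2*16 + 15, so a_3 = 2.
  16 = 1*15 + 1, so a_4 = 1.
  15 = 15*1 + 0, so a_5 = 15.
The remainder reaches 0 after 6 divisions, so the expansion has 6 partial quotients, read off in order.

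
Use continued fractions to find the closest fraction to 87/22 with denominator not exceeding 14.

55/14

Expand x = 87/22 as a continued fraction with the Euclidean algorithm:
  87 = 3*22 + 21, so a_0 = 3.
  22 = 1*21 + 1, so a_1 = 1.
  21 = 21*1 + 0, so a_2 = 21.
so x = [3; 1, 21].
Convergents (p_i = a_i*p_{i-1} + p_{i-2}, q_i = a_i*q_{i-1} + q_{i-2} with p_{-2}=0, p_{-1}=1, q_{-2}=1, q_{-1}=0), until the denominator exceeds 14:
  i=0: a_0=3, p_0 = 3*1 + 0 = 3, q_0 = 3*0 + 1 = 1.
  i=1: a_1=1, p_1 = 1*3 + 1 = 4, q_1 = 1*1 + 0 = 1.
  i=2: a_2=21, p_2 = 21*4 + 3 = 87, q_2 = 21*1 + 1 = 22.
q_2 = 22 > 14, so the last convergent with denominator <= 14 is p_1/q_1 = 4/1.
The closest fraction with denominator <= 14 is either p_1/q_1 or the intermediate fraction (k*p_1 + p_0)/(k*q_1 + q_0) with the largest k >= 1 whose denominator stays <= 14; these approach x as k grows, and every other convergent or intermediate fraction in range is farther away.
Largest k: floor((14 - q_0)/q_1) = floor((14 - 1)/1) = 13.
That gives (13*4 + 3)/(13*1 + 1) = 55/14.
Compare the errors: |x - 4/1| = |87*1 - 4*22|/(22*1) = 1/22, and |x - 55/14| = |87*14 - 55*22|/(22*14) = 8/308.
Cross-multiplying, 8*22 = 176 < 308 = 1*308, so 8/308 is smaller: the intermediate fraction 55/14 is closer to x than 4/1.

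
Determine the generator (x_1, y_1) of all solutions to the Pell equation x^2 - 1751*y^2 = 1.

First expand sqrt(1751) as a continued fraction. With x_i = (sqrt(1751) + m_i)/d_i and (m_0, d_0) = (0, 1): a_0 = floor(sqrt(1751)) = 41, since 41^2 = 1681 <= 1751 < 1764 = 42^2.
Iterate m_{i+1} = d_i*a_i - m_i, d_{i+1} = (1751 - m_{i+1}^2)/d_i, a_{i+1} = floor((a_0 + m_{i+1})/d_{i+1}):
  m_1 = 1*41 - 0 = 41, d_1 = (1751 - 41^2)/1 = 70/1 = 70, a_1 = floor((41 + 41)/70) = 1.
  m_2 = 70*1 - 41 = 29, d_2 = (1751 - 29^2)/70 = 910/70 = 13, a_2 = floor((41 + 29)/13) = 5.
  m_3 = 13*5 - 29 = 36, d_3 = (1751 - 36^2)/13 = 455/13 = 35, a_3 = floor((41 + 36)/35) = 2.
  m_4 = 35*2 - 36 = 34, d_4 = (1751 - 34^2)/35 = 595/35 = 17, a_4 = floor((41 + 34)/17) = 4.
  m_5 = 17*4 - 34 = 34, d_5 = (1751 - 34^2)/17 = 595/17 = 35, a_5 = floor((41 + 34)/35) = 2.
  m_6 = 35*2 - 34 = 36, d_6 = (1751 - 36^2)/35 = 455/35 = 13, a_6 = floor((41 + 36)/13) = 5.
  m_7 = 13*5 - 36 = 29, d_7 = (1751 - 29^2)/13 = 910/13 = 70, a_7 = floor((41 + 29)/70) = 1.
  m_8 = 70*1 - 29 = 41, d_8 = (1751 - 41^2)/70 = 70/70 = 1, a_8 = floor((41 + 41)/1) = 82.
  m_9 = 1*82 - 41 = 41, d_9 = (1751 - 41^2)/1 = 70/1 = 70: (m_9, d_9) = (m_1, d_1) = (41, 70), so from here the quotients repeat a_1, ..., a_8; the period length is 8.
So sqrt(1751) = [41; (1, 5, 2, 4, 2, 5, 1, 82)] with period length k = 8.
k is even, so the fundamental solution of x^2 - 1751y^2 = 1 is (p_{k-1}, q_{k-1}) = (p_7, q_7); compute convergents through index 7.
Convergents (p_i = a_i*p_{i-1} + p_{i-2}, q_i = a_i*q_{i-1} + q_{i-2} with p_{-2}=0, p_{-1}=1, q_{-2}=1, q_{-1}=0):
  i=0: a_0=41, p_0 = 41*1 + 0 = 41, q_0 = 41*0 + 1 = 1.
  i=1: a_1=1, p_1 = 1*41 + 1 = 42, q_1 = 1*1 + 0 = 1.
  i=2: a_2=5, p_2 = 5*42 + 41 = 251, q_2 = 5*1 + 1 = 6.
  i=3: a_3=2, p_3 = 2*251 + 42 = 544, q_3 = 2*6 + 1 = 13.
  i=4: a_4=4, p_4 = 4*544 + 251 = 2427, q_4 = 4*13 + 6 = 58.
  i=5: a_5=2, p_5 = 2*2427 + 544 = 5398, q_5 = 2*58 + 13 = 129.
  i=6: a_6=5, p_6 = 5*5398 + 2427 = 29417, q_6 = 5*129 + 58 = 703.
  i=7: a_7=1, p_7 = 1*29417 + 5398 = 34815, q_7 = 1*703 + 129 = 832.
Check: 34815^2 - 1751*832^2 = 1212084225 - 1212084224 = 1, so (x, y) = (34815, 832) solves the equation, and by the theorem it is the least positive solution.

(x, y) = (34815, 832)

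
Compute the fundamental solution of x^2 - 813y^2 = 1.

(x, y) = (2167, 76)

First expand sqrt(813) as a continued fraction. With x_i = (sqrt(813) + m_i)/d_i and (m_0, d_0) = (0, 1): a_0 = floor(sqrt(813)) = 28, since 28^2 = 784 <= 813 < 841 = 29^2.
Iterate m_{i+1} = d_i*a_i - m_i, d_{i+1} = (813 - m_{i+1}^2)/d_i, a_{i+1} = floor((a_0 + m_{i+1})/d_{i+1}):
  m_1 = 1*28 - 0 = 28, d_1 = (813 - 28^2)/1 = 29/1 = 29, a_1 = floor((28 + 28)/29) = 1.
  m_2 = 29*1 - 28 = 1, d_2 = (813 - 1^2)/29 = 812/29 = 28, a_2 = floor((28 + 1)/28) = 1.
  m_3 = 28*1 - 1 = 27, d_3 = (813 - 27^2)/28 = 84/28 = 3, a_3 = floor((28 + 27)/3) = 18.
  m_4 = 3*18 - 27 = 27, d_4 = (813 - 27^2)/3 = 84/3 = 28, a_4 = floor((28 + 27)/28) = 1.
  m_5 = 28*1 - 27 = 1, d_5 = (813 - 1^2)/28 = 812/28 = 29, a_5 = floor((28 + 1)/29) = 1.
  m_6 = 29*1 - 1 = 28, d_6 = (813 - 28^2)/29 = 29/29 = 1, a_6 = floor((28 + 28)/1) = 56.
  m_7 = 1*56 - 28 = 28, d_7 = (813 - 28^2)/1 = 29/1 = 29: (m_7, d_7) = (m_1, d_1) = (28, 29), so from here the quotients repeat a_1, ..., a_6; the period length is 6.
So sqrt(813) = [28; (1, 1, 18, 1, 1, 56)] with period length k = 6.
k is even, so the fundamental solution of x^2 - 813y^2 = 1 is (p_{k-1}, q_{k-1}) = (p_5, q_5); compute convergents through index 5.
Convergents (p_i = a_i*p_{i-1} + p_{i-2}, q_i = a_i*q_{i-1} + q_{i-2} with p_{-2}=0, p_{-1}=1, q_{-2}=1, q_{-1}=0):
  i=0: a_0=28, p_0 = 28*1 + 0 = 28, q_0 = 28*0 + 1 = 1.
  i=1: a_1=1, p_1 = 1*28 + 1 = 29, q_1 = 1*1 + 0 = 1.
  i=2: a_2=1, p_2 = 1*29 + 28 = 57, q_2 = 1*1 + 1 = 2.
  i=3: a_3=18, p_3 = 18*57 + 29 = 1055, q_3 = 18*2 + 1 = 37.
  i=4: a_4=1, p_4 = 1*1055 + 57 = 1112, q_4 = 1*37 + 2 = 39.
  i=5: a_5=1, p_5 = 1*1112 + 1055 = 2167, q_5 = 1*39 + 37 = 76.
Check: 2167^2 - 813*76^2 = 4695889 - 4695888 = 1, so (x, y) = (2167, 76) solves the equation, and by the theorem it is the least positive solution.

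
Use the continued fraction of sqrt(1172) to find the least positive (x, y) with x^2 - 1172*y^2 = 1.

First expand sqrt(1172) as a continued fraction. With x_i = (sqrt(1172) + m_i)/d_i and (m_0, d_0) = (0, 1): a_0 = floor(sqrt(1172)) = 34, since 34^2 = 1156 <= 1172 < 1225 = 35^2.
Iterate m_{i+1} = d_i*a_i - m_i, d_{i+1} = (1172 - m_{i+1}^2)/d_i, a_{i+1} = floor((a_0 + m_{i+1})/d_{i+1}):
  m_1 = 1*34 - 0 = 34, d_1 = (1172 - 34^2)/1 = 16/1 = 16, a_1 = floor((34 + 34)/16) = 4.
  m_2 = 16*4 - 34 = 30, d_2 = (1172 - 30^2)/16 = 272/16 = 17, a_2 = floor((34 + 30)/17) = 3.
  m_3 = 17*3 - 30 = 21, d_3 = (1172 - 21^2)/17 = 731/17 = 43, a_3 = floor((34 + 21)/43) = 1.
  m_4 = 43*1 - 21 = 22, d_4 = (1172 - 22^2)/43 = 688/43 = 16, a_4 = floor((34 + 22)/16) = 3.
  m_5 = 16*3 - 22 = 26, d_5 = (1172 - 26^2)/16 = 496/16 = 31, a_5 = floor((34 + 26)/31) = 1.
  m_6 = 31*1 - 26 = 5, d_6 = (1172 - 5^2)/31 = 1147/31 = 37, a_6 = floor((34 + 5)/37) = 1.
  m_7 = 37*1 - 5 = 32, d_7 = (1172 - 32^2)/37 = 148/37 = 4, a_7 = floor((34 + 32)/4) = 16.
  m_8 = 4*16 - 32 = 32, d_8 = (1172 - 32^2)/4 = 148/4 = 37, a_8 = floor((34 + 32)/37) = 1.
  m_9 = 37*1 - 32 = 5, d_9 = (1172 - 5^2)/37 = 1147/37 = 31, a_9 = floor((34 + 5)/31) = 1.
  m_10 = 31*1 - 5 = 26, d_10 = (1172 - 26^2)/31 = 496/31 = 16, a_10 = floor((34 + 26)/16) = 3.
  m_11 = 16*3 - 26 = 22, d_11 = (1172 - 22^2)/16 = 688/16 = 43, a_11 = floor((34 + 22)/43) = 1.
  m_12 = 43*1 - 22 = 21, d_12 = (1172 - 21^2)/43 = 731/43 = 17, a_12 = floor((34 + 21)/17) = 3.
  m_13 = 17*3 - 21 = 30, d_13 = (1172 - 30^2)/17 = 272/17 = 16, a_13 = floor((34 + 30)/16) = 4.
  m_14 = 16*4 - 30 = 34, d_14 = (1172 - 34^2)/16 = 16/16 = 1, a_14 = floor((34 + 34)/1) = 68.
  m_15 = 1*68 - 34 = 34, d_15 = (1172 - 34^2)/1 = 16/1 = 16: (m_15, d_15) = (m_1, d_1) = (34, 16), so from here the quotients repeat a_1, ..., a_14; the period length is 14.
So sqrt(1172) = [34; (4, 3, 1, 3, 1, 1, 16, 1, 1, 3, 1, 3, 4, 68)] with period length k = 14.
k is even, so the fundamental solution of x^2 - 1172y^2 = 1 is (p_{k-1}, q_{k-1}) = (p_13, q_13); compute convergents through index 13.
Convergents (p_i = a_i*p_{i-1} + p_{i-2}, q_i = a_i*q_{i-1} + q_{i-2} with p_{-2}=0, p_{-1}=1, q_{-2}=1, q_{-1}=0):
  i=0: a_0=34, p_0 = 34*1 + 0 = 34, q_0 = 34*0 + 1 = 1.
  i=1: a_1=4, p_1 = 4*34 + 1 = 137, q_1 = 4*1 + 0 = 4.
  i=2: a_2=3, p_2 = 3*137 + 34 = 445, q_2 = 3*4 + 1 = 13.
  i=3: a_3=1, p_3 = 1*445 + 137 = 582, q_3 = 1*13 + 4 = 17.
  i=4: a_4=3, p_4 = 3*582 + 445 = 2191, q_4 = 3*17 + 13 = 64.
  i=5: a_5=1, p_5 = 1*2191 + 582 = 2773, q_5 = 1*64 + 17 = 81.
  i=6: a_6=1, p_6 = 1*2773 + 2191 = 4964, q_6 = 1*81 + 64 = 145.
  i=7: a_7=16, p_7 = 16*4964 + 2773 = 82197, q_7 = 16*145 + 81 = 2401.
  i=8: a_8=1, p_8 = 1*82197 + 4964 = 87161, q_8 = 1*2401 + 145 = 2546.
  i=9: a_9=1, p_9 = 1*87161 + 82197 = 169358, q_9 = 1*2546 + 2401 = 4947.
  i=10: a_10=3, p_10 = 3*169358 + 87161 = 595235, q_10 = 3*4947 + 2546 = 17387.
  i=11: a_11=1, p_11 = 1*595235 + 169358 = 764593, q_11 = 1*17387 + 4947 = 22334.
  i=12: a_12=3, p_12 = 3*764593 + 595235 = 2889014, q_12 = 3*22334 + 17387 = 84389.
  i=13: a_13=4, p_13 = 4*2889014 + 764593 = 12320649, q_13 = 4*84389 + 22334 = 359890.
Check: 12320649^2 - 1172*359890^2 = 151798391781201 - 151798391781200 = 1, so (x, y) = (12320649, 359890) solves the equation, and by the theorem it is the least positive solution.

(x, y) = (12320649, 359890)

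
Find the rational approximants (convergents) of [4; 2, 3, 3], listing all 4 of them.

4/1, 9/2, 31/7, 102/23

Using the convergent recurrence p_i = a_i*p_{i-1} + p_{i-2}, q_i = a_i*q_{i-1} + q_{i-2} with p_{-2}=0, p_{-1}=1, q_{-2}=1, q_{-1}=0:
  i=0: a_0=4, p_0 = 4*1 + 0 = 4, q_0 = 4*0 + 1 = 1.
  i=1: a_1=2, p_1 = 2*4 + 1 = 9, q_1 = 2*1 + 0 = 2.
  i=2: a_2=3, p_2 = 3*9 + 4 = 31, q_2 = 3*2 + 1 = 7.
  i=3: a_3=3, p_3 = 3*31 + 9 = 102, q_3 = 3*7 + 2 = 23.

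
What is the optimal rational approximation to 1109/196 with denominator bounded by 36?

198/35

Expand x = 1109/196 as a continued fraction with the Euclidean algorithm:
  1109 = 5*196 + 129, so a_0 = 5.
  196 = 1*129 + 67, so a_1 = 1.
  129 = 1*67 + 62, so a_2 = 1.
  67 = 1*62 + 5, so a_3 = 1.
  62 = 12*5 + 2, so a_4 = 12.
  5 = 2*2 + 1, so a_5 = 2.
  2 = 2*1 + 0, so a_6 = 2.
so x = [5; 1, 1, 1, 12, 2, 2].
Convergents (p_i = a_i*p_{i-1} + p_{i-2}, q_i = a_i*q_{i-1} + q_{i-2} with p_{-2}=0, p_{-1}=1, q_{-2}=1, q_{-1}=0), until the denominator exceeds 36:
  i=0: a_0=5, p_0 = 5*1 + 0 = 5, q_0 = 5*0 + 1 = 1.
  i=1: a_1=1, p_1 = 1*5 + 1 = 6, q_1 = 1*1 + 0 = 1.
  i=2: a_2=1, p_2 = 1*6 + 5 = 11, q_2 = 1*1 + 1 = 2.
  i=3: a_3=1, p_3 = 1*11 + 6 = 17, q_3 = 1*2 + 1 = 3.
  i=4: a_4=12, p_4 = 12*17 + 11 = 215, q_4 = 12*3 + 2 = 38.
q_4 = 38 > 36, so the last convergent with denominator <= 36 is p_3/q_3 = 17/3.
The closest fraction with denominator <= 36 is either p_3/q_3 or the intermediate fraction (k*p_3 + p_2)/(k*q_3 + q_2) with the largest k >= 1 whose denominator stays <= 36; these approach x as k grows, and every other convergent or intermediate fraction in range is farther away.
Largest k: floor((36 - q_2)/q_3) = floor((36 - 2)/3) = 11.
That gives (11*17 + 11)/(11*3 + 2) = 198/35.
Compare the errors: |x - 17/3| = |1109*3 - 17*196|/(196*3) = 5/588, and |x - 198/35| = |1109*35 - 198*196|/(196*35) = 7/6860.
Cross-multiplying, 7*588 = 4116 < 34300 = 5*6860, so 7/6860 is smaller: the intermediate fraction 198/35 is closer to x than 17/3.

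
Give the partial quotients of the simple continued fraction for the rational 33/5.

[6; 1, 1, 2]

Run the Euclidean algorithm on 33 and 5; the successive quotients are the partial quotients a_0, a_1, ... (each step inverts the fractional part left over by the previous one):
  33 = 6*5 + 3, so a_0 = 6.
  5 = 1*3 + 2, so a_1 = 1.
  3 = 1*2 + 1, so a_2 = 1.
  2 = 2*1 + 0, so a_3 = 2.
The remainder reaches 0 after 4 divisions, so the expansion has 4 partial quotients, read off in order.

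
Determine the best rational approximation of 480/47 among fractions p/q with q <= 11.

Expand x = 480/47 as a continued fraction with the Euclidean algorithm:
  480 = 10*47 + 10, so a_0 = 10.
  47 = 4*10 + 7, so a_1 = 4.
  10 = 1*7 + 3, so a_2 = 1.
  7 = 2*3 + 1, so a_3 = 2.
  3 = 3*1 + 0, so a_4 = 3.
so x = [10; 4, 1, 2, 3].
Convergents (p_i = a_i*p_{i-1} + p_{i-2}, q_i = a_i*q_{i-1} + q_{i-2} with p_{-2}=0, p_{-1}=1, q_{-2}=1, q_{-1}=0), until the denominator exceeds 11:
  i=0: a_0=10, p_0 = 10*1 + 0 = 10, q_0 = 10*0 + 1 = 1.
  i=1: a_1=4, p_1 = 4*10 + 1 = 41, q_1 = 4*1 + 0 = 4.
  i=2: a_2=1, p_2 = 1*41 + 10 = 51, q_2 = 1*4 + 1 = 5.
  i=3: a_3=2, p_3 = 2*51 + 41 = 143, q_3 = 2*5 + 4 = 14.
q_3 = 14 > 11, so the last convergent with denominator <= 11 is p_2/q_2 = 51/5.
The closest fraction with denominator <= 11 is either p_2/q_2 or the intermediate fraction (k*p_2 + p_1)/(k*q_2 + q_1) with the largest k >= 1 whose denominator stays <= 11; these approach x as k grows, and every other convergent or intermediate fraction in range is farther away.
Largest k: floor((11 - q_1)/q_2) = floor((11 - 4)/5) = 1.
That gives (1*51 + 41)/(1*5 + 4) = 92/9.
Compare the errors: |x - 51/5| = |480*5 - 51*47|/(47*5) = 3/235, and |x - 92/9| = |480*9 - 92*47|/(47*9) = 4/423.
Cross-multiplying, 4*235 = 940 < 1269 = 3*423, so 4/423 is smaller: the intermediate fraction 92/9 is closer to x than 51/5.

92/9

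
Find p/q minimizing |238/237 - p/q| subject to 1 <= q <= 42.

Expand x = 238/237 as a continued fraction with the Euclidean algorithm:
  238 = 1*237 + 1, so a_0 = 1.
  237 = 237*1 + 0, so a_1 = 237.
so x = [1; 237].
Convergents (p_i = a_i*p_{i-1} + p_{i-2}, q_i = a_i*q_{i-1} + q_{i-2} with p_{-2}=0, p_{-1}=1, q_{-2}=1, q_{-1}=0), until the denominator exceeds 42:
  i=0: a_0=1, p_0 = 1*1 + 0 = 1, q_0 = 1*0 + 1 = 1.
  i=1: a_1=237, p_1 = 237*1 + 1 = 238, q_1 = 237*1 + 0 = 237.
q_1 = 237 > 42, so the last convergent with denominator <= 42 is p_0/q_0 = 1/1.
The closest fraction with denominator <= 42 is either p_0/q_0 or the intermediate fraction (k*p_0 + p_{-1})/(k*q_0 + q_{-1}) with the largest k >= 1 whose denominator stays <= 42; these approach x as k grows, and every other convergent or intermediate fraction in range is farther away.
Largest k: floor((42 - q_{-1})/q_0) = floor((42 - 0)/1) = 42 (using the seeds p_{-1} = 1, q_{-1} = 0).
That gives (42*1 + 1)/(42*1 + 0) = 43/42.
Compare the errors: |x - 1/1| = |238*1 - 1*237|/(237*1) = 1/237, and |x - 43/42| = |238*42 - 43*237|/(237*42) = 195/9954.
Cross-multiplying, 1*9954 = 9954 < 46215 = 195*237, so 1/237 is smaller: the convergent 1/1 is closer to x than 43/42.

1/1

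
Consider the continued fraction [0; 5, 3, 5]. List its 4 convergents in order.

Using the convergent recurrence p_i = a_i*p_{i-1} + p_{i-2}, q_i = a_i*q_{i-1} + q_{i-2} with p_{-2}=0, p_{-1}=1, q_{-2}=1, q_{-1}=0:
  i=0: a_0=0, p_0 = 0*1 + 0 = 0, q_0 = 0*0 + 1 = 1.
  i=1: a_1=5, p_1 = 5*0 + 1 = 1, q_1 = 5*1 + 0 = 5.
  i=2: a_2=3, p_2 = 3*1 + 0 = 3, q_2 = 3*5 + 1 = 16.
  i=3: a_3=5, p_3 = 5*3 + 1 = 16, q_3 = 5*16 + 5 = 85.

0/1, 1/5, 3/16, 16/85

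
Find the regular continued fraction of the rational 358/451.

[0; 1, 3, 1, 5, 1, 1, 1, 4]

Run the Euclidean algorithm on 358 and 451; the successive quotients are the partial quotients a_0, a_1, ... (each step inverts the fractional part left over by the previous one):
  358 = 0*451 + 358, so a_0 = 0.
  451 = 1*358 + 93, so a_1 = 1.
  358 = 3*93 + 79, so a_2 = 3.
  93 = 1*79 + 14, so a_3 = 1.
  79 = 5*14 + 9, so a_4 = 5.
  14 = 1*9 + 5, so a_5 = 1.
  9 = 1*5 + 4, so a_6 = 1.
  5 = 1*4 + 1, so a_7 = 1.
  4 = 4*1 + 0, so a_8 = 4.
The remainder reaches 0 after 9 divisions, so the expansion has 9 partial quotients, read off in order.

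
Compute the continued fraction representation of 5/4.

Run the Euclidean algorithm on 5 and 4; the successive quotients are the partial quotients a_0, a_1, ... (each step inverts the fractional part left over by the previous one):
  5 = 1*4 + 1, so a_0 = 1.
  4 = 4*1 + 0, so a_1 = 4.
The remainder reaches 0 after 2 divisions, so the expansion has 2 partial quotients, read off in order.

[1; 4]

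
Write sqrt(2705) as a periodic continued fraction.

Write x_i = (sqrt(2705) + m_i)/d_i with (m_0, d_0) = (0, 1). a_0 = floor(sqrt(2705)) = 52, since 52^2 = 2704 <= 2705 < 2809 = 53^2.
Iterate m_{i+1} = d_i*a_i - m_i, d_{i+1} = (2705 - m_{i+1}^2)/d_i, a_{i+1} = floor((a_0 + m_{i+1})/d_{i+1}):
  m_1 = 1*52 - 0 = 52, d_1 = (2705 - 52^2)/1 = 1/1 = 1, a_1 = floor((52 + 52)/1) = 104.
  m_2 = 1*104 - 52 = 52, d_2 = (2705 - 52^2)/1 = 1/1 = 1: (m_2, d_2) = (m_1, d_1) = (52, 1), so from here the quotient a_1 repeats; the period length is 1.
Hence the expansion of sqrt(2705) is a_0 = 52 followed by the repeating block 104 (period 1).

[52; (104)]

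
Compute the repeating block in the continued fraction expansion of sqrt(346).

Write x_i = (sqrt(346) + m_i)/d_i with (m_0, d_0) = (0, 1). a_0 = floor(sqrt(346)) = 18, since 18^2 = 324 <= 346 < 361 = 19^2.
Iterate m_{i+1} = d_i*a_i - m_i, d_{i+1} = (346 - m_{i+1}^2)/d_i, a_{i+1} = floor((a_0 + m_{i+1})/d_{i+1}):
  m_1 = 1*18 - 0 = 18, d_1 = (346 - 18^2)/1 = 22/1 = 22, a_1 = floor((18 + 18)/22) = 1.
  m_2 = 22*1 - 18 = 4, d_2 = (346 - 4^2)/22 = 330/22 = 15, a_2 = floor((18 + 4)/15) = 1.
  m_3 = 15*1 - 4 = 11, d_3 = (346 - 11^2)/15 = 225/15 = 15, a_3 = floor((18 + 11)/15) = 1.
  m_4 = 15*1 - 11 = 4, d_4 = (346 - 4^2)/15 = 330/15 = 22, a_4 = floor((18 + 4)/22) = 1.
  m_5 = 22*1 - 4 = 18, d_5 = (346 - 18^2)/22 = 22/22 = 1, a_5 = floor((18 + 18)/1) = 36.
  m_6 = 1*36 - 18 = 18, d_6 = (346 - 18^2)/1 = 22/1 = 22: (m_6, d_6) = (m_1, d_1) = (18, 22), so from here the quotients repeat a_1, ..., a_5; the period length is 5.
Hence the expansion of sqrt(346) is a_0 = 18 followed by the repeating block 1, 1, 1, 1, 36 (period 5).

[18; (1, 1, 1, 1, 36)]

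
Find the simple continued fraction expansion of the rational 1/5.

[0; 5]

Run the Euclidean algorithm on 1 and 5; the successive quotients are the partial quotients a_0, a_1, ... (each step inverts the fractional part left over by the previous one):
  1 = 0*5 + 1, so a_0 = 0.
  5 = 5*1 + 0, so a_1 = 5.
The remainder reaches 0 after 2 divisions, so the expansion has 2 partial quotients, read off in order.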